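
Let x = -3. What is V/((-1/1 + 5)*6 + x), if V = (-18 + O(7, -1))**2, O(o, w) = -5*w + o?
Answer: 12/7 ≈ 1.7143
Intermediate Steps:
O(o, w) = o - 5*w
V = 36 (V = (-18 + (7 - 5*(-1)))**2 = (-18 + (7 + 5))**2 = (-18 + 12)**2 = (-6)**2 = 36)
V/((-1/1 + 5)*6 + x) = 36/((-1/1 + 5)*6 - 3) = 36/((-1*1 + 5)*6 - 3) = 36/((-1 + 5)*6 - 3) = 36/(4*6 - 3) = 36/(24 - 3) = 36/21 = (1/21)*36 = 12/7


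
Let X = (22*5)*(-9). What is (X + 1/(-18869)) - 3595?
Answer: -86514366/18869 ≈ -4585.0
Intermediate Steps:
X = -990 (X = 110*(-9) = -990)
(X + 1/(-18869)) - 3595 = (-990 + 1/(-18869)) - 3595 = (-990 - 1/18869) - 3595 = -18680311/18869 - 3595 = -86514366/18869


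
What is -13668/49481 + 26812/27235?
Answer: 954436592/1347615035 ≈ 0.70824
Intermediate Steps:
-13668/49481 + 26812/27235 = 954436592/1347615035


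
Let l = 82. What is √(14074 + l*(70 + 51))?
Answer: 2*√5999 ≈ 154.91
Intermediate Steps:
√(14074 + l*(70 + 51)) = √(14074 + 82*(70 + 51)) = √(14074 + 82*121) = √(14074 + 9922) = √23996 = 2*√5999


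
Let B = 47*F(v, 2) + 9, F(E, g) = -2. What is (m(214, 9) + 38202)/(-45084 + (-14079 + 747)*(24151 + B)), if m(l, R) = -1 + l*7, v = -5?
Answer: -13233/106964332 ≈ -0.00012371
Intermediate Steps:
m(l, R) = -1 + 7*l
B = -85 (B = 47*(-2) + 9 = -94 + 9 = -85)
(m(214, 9) + 38202)/(-45084 + (-14079 + 747)*(24151 + B)) = ((-1 + 7*214) + 38202)/(-45084 + (-14079 + 747)*(24151 - 85)) = ((-1 + 1498) + 38202)/(-45084 - 13332*24066) = (1497 + 38202)/(-45084 - 320847912) = 39699/(-320892996) = 39699*(-1/320892996) = -13233/106964332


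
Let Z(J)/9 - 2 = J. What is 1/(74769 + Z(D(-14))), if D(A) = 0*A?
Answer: 1/74787 ≈ 1.3371e-5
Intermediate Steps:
D(A) = 0
Z(J) = 18 + 9*J
1/(74769 + Z(D(-14))) = 1/(74769 + (18 + 9*0)) = 1/(74769 + (18 + 0)) = 1/(74769 + 18) = 1/74787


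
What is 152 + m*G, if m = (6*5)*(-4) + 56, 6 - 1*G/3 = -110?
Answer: -22120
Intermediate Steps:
G = 348 (G = 18 - 3*(-110) = 18 + 330 = 348)
m = -64 (m = 30*(-4) + 56 = -120 + 56 = -64)
152 + m*G = 152 - 64*348 = 152 - 22272 = -22120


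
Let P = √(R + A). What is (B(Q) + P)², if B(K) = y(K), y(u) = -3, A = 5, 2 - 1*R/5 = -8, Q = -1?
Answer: (3 - √55)² ≈ 19.503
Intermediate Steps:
R = 50 (R = 10 - 5*(-8) = 10 + 40 = 50)
B(K) = -3
P = √55 (P = √(50 + 5) = √55 ≈ 7.4162)
(B(Q) + P)² = (-3 + √55)²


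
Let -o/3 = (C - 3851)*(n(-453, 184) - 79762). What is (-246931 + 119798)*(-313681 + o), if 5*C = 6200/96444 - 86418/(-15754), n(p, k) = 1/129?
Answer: 4783945814781868474426601/40833304605 ≈ 1.1716e+14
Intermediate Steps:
n(p, k) = 1/129
C = 1054021549/949611735 (C = (6200/96444 - 86418/(-15754))/5 = (6200*(1/96444) - 86418*(-1/15754))/5 = (1550/24111 + 43209/7877)/5 = (⅕)*(1054021549/189922347) = 1054021549/949611735 ≈ 1.1099)
o = -37616648824400174992/40833304605 (o = -3*(1054021549/949611735 - 3851)*(1/129 - 79762) = -(-3655900769936)*(-10289297)/(316537245*129) = -3*37616648824400174992/122499913815 = -37616648824400174992/40833304605 ≈ -9.2122e+8)
(-246931 + 119798)*(-313681 + o) = (-246931 + 119798)*(-313681 - 37616648824400174992/40833304605) = -127133*(-37629457456221975997/40833304605) = 4783945814781868474426601/40833304605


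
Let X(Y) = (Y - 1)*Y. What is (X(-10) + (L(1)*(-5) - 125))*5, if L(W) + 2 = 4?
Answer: -125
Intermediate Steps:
L(W) = 2 (L(W) = -2 + 4 = 2)
X(Y) = Y*(-1 + Y) (X(Y) = (-1 + Y)*Y = Y*(-1 + Y))
(X(-10) + (L(1)*(-5) - 125))*5 = (-10*(-1 - 10) + (2*(-5) - 125))*5 = (-10*(-11) + (-10 - 125))*5 = (110 - 135)*5 = -25*5 = -125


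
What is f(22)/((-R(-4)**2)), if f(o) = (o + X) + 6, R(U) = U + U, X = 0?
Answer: -7/16 ≈ -0.43750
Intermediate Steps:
R(U) = 2*U
f(o) = 6 + o (f(o) = (o + 0) + 6 = o + 6 = 6 + o)
f(22)/((-R(-4)**2)) = (6 + 22)/((-(2*(-4))**2)) = 28/((-1*(-8)**2)) = 28/((-1*64)) = 28/(-64) = 28*(-1/64) = -7/16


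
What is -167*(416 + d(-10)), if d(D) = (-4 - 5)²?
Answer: -82999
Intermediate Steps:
d(D) = 81 (d(D) = (-9)² = 81)
-167*(416 + d(-10)) = -167*(416 + 81) = -167*497 = -82999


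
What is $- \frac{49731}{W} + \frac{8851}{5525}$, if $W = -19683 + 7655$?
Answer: $\frac{381223603}{66454700} \approx 5.7366$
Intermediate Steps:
$W = -12028$
$- \frac{49731}{W} + \frac{8851}{5525} = - \frac{49731}{-12028} + \frac{8851}{5525} = \left(-49731\right) \left(- \frac{1}{12028}\right) + 8851 \cdot \frac{1}{5525} = \frac{49731}{12028} + \frac{8851}{5525} = \frac{381223603}{66454700}$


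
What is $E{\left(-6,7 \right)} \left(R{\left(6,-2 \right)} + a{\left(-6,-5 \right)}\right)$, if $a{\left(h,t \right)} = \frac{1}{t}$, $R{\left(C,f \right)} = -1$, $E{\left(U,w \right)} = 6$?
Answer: $- \frac{36}{5} \approx -7.2$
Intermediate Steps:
$E{\left(-6,7 \right)} \left(R{\left(6,-2 \right)} + a{\left(-6,-5 \right)}\right) = 6 \left(-1 + \frac{1}{-5}\right) = 6 \left(-1 - \frac{1}{5}\right) = 6 \left(- \frac{6}{5}\right) = - \frac{36}{5}$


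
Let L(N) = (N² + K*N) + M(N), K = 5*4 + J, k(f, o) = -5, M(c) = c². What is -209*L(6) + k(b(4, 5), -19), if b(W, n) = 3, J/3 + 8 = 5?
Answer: -28847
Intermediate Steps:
J = -9 (J = -24 + 3*5 = -24 + 15 = -9)
K = 11 (K = 5*4 - 9 = 20 - 9 = 11)
L(N) = 2*N² + 11*N (L(N) = (N² + 11*N) + N² = 2*N² + 11*N)
-209*L(6) + k(b(4, 5), -19) = -1254*(11 + 2*6) - 5 = -1254*(11 + 12) - 5 = -1254*23 - 5 = -209*138 - 5 = -28842 - 5 = -28847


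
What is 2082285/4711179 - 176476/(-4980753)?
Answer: 3734252428603/7821739645929 ≈ 0.47742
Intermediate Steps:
2082285/4711179 - 176476/(-4980753) = 2082285*(1/4711179) - 176476*(-1/4980753) = 694095/1570393 + 176476/4980753 = 3734252428603/7821739645929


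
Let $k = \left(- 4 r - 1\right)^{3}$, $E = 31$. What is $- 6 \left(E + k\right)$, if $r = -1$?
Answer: $-348$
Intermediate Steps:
$k = 27$ ($k = \left(\left(-4\right) \left(-1\right) - 1\right)^{3} = \left(4 - 1\right)^{3} = 3^{3} = 27$)
$- 6 \left(E + k\right) = - 6 \left(31 + 27\right) = \left(-6\right) 58 = -348$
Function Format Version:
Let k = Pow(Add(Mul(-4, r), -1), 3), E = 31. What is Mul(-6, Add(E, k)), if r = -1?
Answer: -348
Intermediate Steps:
k = 27 (k = Pow(Add(Mul(-4, -1), -1), 3) = Pow(Add(4, -1), 3) = Pow(3, 3) = 27)
Mul(-6, Add(E, k)) = Mul(-6, Add(31, 27)) = Mul(-6, 58) = -348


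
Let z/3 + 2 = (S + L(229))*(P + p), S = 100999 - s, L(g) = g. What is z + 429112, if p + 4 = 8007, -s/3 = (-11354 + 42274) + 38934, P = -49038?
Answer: -38259373844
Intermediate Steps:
s = -209562 (s = -3*((-11354 + 42274) + 38934) = -3*(30920 + 38934) = -3*69854 = -209562)
p = 8003 (p = -4 + 8007 = 8003)
S = 310561 (S = 100999 - 1*(-209562) = 100999 + 209562 = 310561)
z = -38259802956 (z = -6 + 3*((310561 + 229)*(-49038 + 8003)) = -6 + 3*(310790*(-41035)) = -6 + 3*(-12753267650) = -6 - 38259802950 = -38259802956)
z + 429112 = -38259802956 + 429112 = -38259373844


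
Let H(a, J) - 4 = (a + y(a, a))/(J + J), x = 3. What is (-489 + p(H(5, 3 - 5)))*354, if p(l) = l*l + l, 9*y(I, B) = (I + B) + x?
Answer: -9192967/54 ≈ -1.7024e+5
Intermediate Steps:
y(I, B) = ⅓ + B/9 + I/9 (y(I, B) = ((I + B) + 3)/9 = ((B + I) + 3)/9 = (3 + B + I)/9 = ⅓ + B/9 + I/9)
H(a, J) = 4 + (⅓ + 11*a/9)/(2*J) (H(a, J) = 4 + (a + (⅓ + a/9 + a/9))/(J + J) = 4 + (a + (⅓ + 2*a/9))/((2*J)) = 4 + (⅓ + 11*a/9)*(1/(2*J)) = 4 + (⅓ + 11*a/9)/(2*J))
p(l) = l + l² (p(l) = l² + l = l + l²)
(-489 + p(H(5, 3 - 5)))*354 = (-489 + ((3 + 11*5 + 72*(3 - 5))/(18*(3 - 5)))*(1 + (3 + 11*5 + 72*(3 - 5))/(18*(3 - 5))))*354 = (-489 + ((1/18)*(3 + 55 + 72*(-2))/(-2))*(1 + (1/18)*(3 + 55 + 72*(-2))/(-2)))*354 = (-489 + ((1/18)*(-½)*(3 + 55 - 144))*(1 + (1/18)*(-½)*(3 + 55 - 144)))*354 = (-489 + ((1/18)*(-½)*(-86))*(1 + (1/18)*(-½)*(-86)))*354 = (-489 + 43*(1 + 43/18)/18)*354 = (-489 + (43/18)*(61/18))*354 = (-489 + 2623/324)*354 = -155813/324*354 = -9192967/54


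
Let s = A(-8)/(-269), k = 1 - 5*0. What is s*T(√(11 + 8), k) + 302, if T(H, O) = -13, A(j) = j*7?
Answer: 80510/269 ≈ 299.29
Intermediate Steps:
A(j) = 7*j
k = 1 (k = 1 + 0 = 1)
s = 56/269 (s = (7*(-8))/(-269) = -56*(-1/269) = 56/269 ≈ 0.20818)
s*T(√(11 + 8), k) + 302 = (56/269)*(-13) + 302 = -728/269 + 302 = 80510/269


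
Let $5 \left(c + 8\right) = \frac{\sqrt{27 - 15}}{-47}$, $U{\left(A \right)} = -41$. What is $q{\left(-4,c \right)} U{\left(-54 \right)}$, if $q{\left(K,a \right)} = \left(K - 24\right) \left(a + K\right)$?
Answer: $-13776 - \frac{2296 \sqrt{3}}{235} \approx -13793.0$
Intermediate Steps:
$c = -8 - \frac{2 \sqrt{3}}{235}$ ($c = -8 + \frac{\sqrt{27 - 15} \frac{1}{-47}}{5} = -8 + \frac{\sqrt{12} \left(- \frac{1}{47}\right)}{5} = -8 + \frac{2 \sqrt{3} \left(- \frac{1}{47}\right)}{5} = -8 + \frac{\left(- \frac{2}{47}\right) \sqrt{3}}{5} = -8 - \frac{2 \sqrt{3}}{235} \approx -8.0147$)
$q{\left(K,a \right)} = \left(-24 + K\right) \left(K + a\right)$
$q{\left(-4,c \right)} U{\left(-54 \right)} = \left(\left(-4\right)^{2} - -96 - 24 \left(-8 - \frac{2 \sqrt{3}}{235}\right) - 4 \left(-8 - \frac{2 \sqrt{3}}{235}\right)\right) \left(-41\right) = \left(16 + 96 + \left(192 + \frac{48 \sqrt{3}}{235}\right) + \left(32 + \frac{8 \sqrt{3}}{235}\right)\right) \left(-41\right) = \left(336 + \frac{56 \sqrt{3}}{235}\right) \left(-41\right) = -13776 - \frac{2296 \sqrt{3}}{235}$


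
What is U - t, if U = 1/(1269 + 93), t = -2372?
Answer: 3230665/1362 ≈ 2372.0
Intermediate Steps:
U = 1/1362 ≈ 0.00073421
U - t = 1/1362 - 1*(-2372) = 1/1362 + 2372 = 3230665/1362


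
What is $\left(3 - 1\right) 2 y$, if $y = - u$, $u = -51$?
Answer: $204$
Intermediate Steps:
$y = 51$ ($y = \left(-1\right) \left(-51\right) = 51$)
$\left(3 - 1\right) 2 y = \left(3 - 1\right) 2 \cdot 51 = 2 \cdot 2 \cdot 51 = 4 \cdot 51 = 204$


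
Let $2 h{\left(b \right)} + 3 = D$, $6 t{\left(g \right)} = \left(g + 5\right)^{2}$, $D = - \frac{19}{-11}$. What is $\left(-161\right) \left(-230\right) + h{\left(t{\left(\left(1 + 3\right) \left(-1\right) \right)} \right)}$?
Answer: $\frac{407323}{11} \approx 37029.0$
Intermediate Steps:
$D = \frac{19}{11}$ ($D = \left(-19\right) \left(- \frac{1}{11}\right) = \frac{19}{11} \approx 1.7273$)
$t{\left(g \right)} = \frac{\left(5 + g\right)^{2}}{6}$ ($t{\left(g \right)} = \frac{\left(g + 5\right)^{2}}{6} = \frac{\left(5 + g\right)^{2}}{6}$)
$h{\left(b \right)} = - \frac{7}{11}$ ($h{\left(b \right)} = - \frac{3}{2} + \frac{1}{2} \cdot \frac{19}{11} = - \frac{3}{2} + \frac{19}{22} = - \frac{7}{11}$)
$\left(-161\right) \left(-230\right) + h{\left(t{\left(\left(1 + 3\right) \left(-1\right) \right)} \right)} = \left(-161\right) \left(-230\right) - \frac{7}{11} = 37030 - \frac{7}{11} = \frac{407323}{11}$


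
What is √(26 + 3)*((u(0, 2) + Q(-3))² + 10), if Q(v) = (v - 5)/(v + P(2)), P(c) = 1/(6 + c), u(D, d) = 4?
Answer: 29626*√29/529 ≈ 301.59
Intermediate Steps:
Q(v) = (-5 + v)/(⅛ + v) (Q(v) = (v - 5)/(v + 1/(6 + 2)) = (-5 + v)/(v + 1/8) = (-5 + v)/(v + ⅛) = (-5 + v)/(⅛ + v))
√(26 + 3)*((u(0, 2) + Q(-3))² + 10) = √(26 + 3)*((4 + 8*(-5 - 3)/(1 + 8*(-3)))² + 10) = √29*((4 + 8*(-8)/(1 - 24))² + 10) = √29*((4 + 8*(-8)/(-23))² + 10) = √29*((4 + 8*(-1/23)*(-8))² + 10) = √29*((4 + 64/23)² + 10) = √29*((156/23)² + 10) = √29*(24336/529 + 10) = √29*(29626/529) = 29626*√29/529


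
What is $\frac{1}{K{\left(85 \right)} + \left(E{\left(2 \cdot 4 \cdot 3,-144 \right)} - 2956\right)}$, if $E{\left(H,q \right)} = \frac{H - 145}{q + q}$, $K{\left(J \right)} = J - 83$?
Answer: $- \frac{288}{850631} \approx -0.00033857$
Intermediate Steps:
$K{\left(J \right)} = -83 + J$
$E{\left(H,q \right)} = \frac{-145 + H}{2 q}$
$\frac{1}{K{\left(85 \right)} + \left(E{\left(2 \cdot 4 \cdot 3,-144 \right)} - 2956\right)} = \frac{1}{\left(-83 + 85\right) - \left(2956 - \frac{-145 + 2 \cdot 4 \cdot 3}{2 \left(-144\right)}\right)} = \frac{1}{2 - \left(2956 + \frac{-145 + 8 \cdot 3}{288}\right)} = \frac{1}{2 - \left(2956 + \frac{-145 + 24}{288}\right)} = \frac{1}{2 - \left(2956 + \frac{1}{288} \left(-121\right)\right)} = \frac{1}{2 + \left(\frac{121}{288} - 2956\right)} = \frac{1}{2 - \frac{851207}{288}} = \frac{1}{- \frac{850631}{288}} = - \frac{288}{850631}$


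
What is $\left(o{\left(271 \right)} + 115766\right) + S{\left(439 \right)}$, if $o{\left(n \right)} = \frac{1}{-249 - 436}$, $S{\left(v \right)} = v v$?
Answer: $\frac{211313594}{685} \approx 3.0849 \cdot 10^{5}$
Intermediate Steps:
$S{\left(v \right)} = v^{2}$
$o{\left(n \right)} = - \frac{1}{685}$ ($o{\left(n \right)} = \frac{1}{-685} = - \frac{1}{685}$)
$\left(o{\left(271 \right)} + 115766\right) + S{\left(439 \right)} = \left(- \frac{1}{685} + 115766\right) + 439^{2} = \frac{79299709}{685} + 192721 = \frac{211313594}{685}$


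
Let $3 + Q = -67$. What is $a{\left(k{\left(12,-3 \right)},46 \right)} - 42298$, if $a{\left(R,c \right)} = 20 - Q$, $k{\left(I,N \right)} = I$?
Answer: $-42208$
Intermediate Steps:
$Q = -70$ ($Q = -3 - 67 = -70$)
$a{\left(R,c \right)} = 90$ ($a{\left(R,c \right)} = 20 - -70 = 20 + 70 = 90$)
$a{\left(k{\left(12,-3 \right)},46 \right)} - 42298 = 90 - 42298 = -42208$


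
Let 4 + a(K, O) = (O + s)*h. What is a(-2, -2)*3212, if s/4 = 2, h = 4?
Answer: 64240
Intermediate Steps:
s = 8 (s = 4*2 = 8)
a(K, O) = 28 + 4*O (a(K, O) = -4 + (O + 8)*4 = -4 + (8 + O)*4 = -4 + (32 + 4*O) = 28 + 4*O)
a(-2, -2)*3212 = (28 + 4*(-2))*3212 = (28 - 8)*3212 = 20*3212 = 64240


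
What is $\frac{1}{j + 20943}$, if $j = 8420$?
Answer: $\frac{1}{29363} \approx 3.4056 \cdot 10^{-5}$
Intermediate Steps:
$\frac{1}{j + 20943} = \frac{1}{8420 + 20943} = \frac{1}{29363}$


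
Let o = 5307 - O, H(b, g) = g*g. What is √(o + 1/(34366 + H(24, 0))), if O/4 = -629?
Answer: 3*√1026570532906/34366 ≈ 88.448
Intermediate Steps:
O = -2516 (O = 4*(-629) = -2516)
H(b, g) = g²
o = 7823 (o = 5307 - 1*(-2516) = 5307 + 2516 = 7823)
√(o + 1/(34366 + H(24, 0))) = √(7823 + 1/(34366 + 0²)) = √(7823 + 1/(34366 + 0)) = √(7823 + 1/34366) = √(268845219/34366) = 3*√1026570532906/34366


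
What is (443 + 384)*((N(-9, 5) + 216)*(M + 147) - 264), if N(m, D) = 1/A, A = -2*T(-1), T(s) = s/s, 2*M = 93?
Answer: 137067807/4 ≈ 3.4267e+7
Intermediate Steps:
M = 93/2 (M = (½)*93 = 93/2 ≈ 46.500)
T(s) = 1
A = -2 (A = -2*1 = -2)
N(m, D) = -½ (N(m, D) = 1/(-2) = -½)
(443 + 384)*((N(-9, 5) + 216)*(M + 147) - 264) = (443 + 384)*((-½ + 216)*(93/2 + 147) - 264) = 827*((431/2)*(387/2) - 264) = 827*(166797/4 - 264) = 827*(165741/4) = 137067807/4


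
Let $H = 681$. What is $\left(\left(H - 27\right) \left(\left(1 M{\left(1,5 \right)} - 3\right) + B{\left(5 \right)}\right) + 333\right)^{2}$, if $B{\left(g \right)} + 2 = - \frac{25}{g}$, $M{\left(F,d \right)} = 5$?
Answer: $8625969$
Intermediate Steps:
$B{\left(g \right)} = -2 - \frac{25}{g}$
$\left(\left(H - 27\right) \left(\left(1 M{\left(1,5 \right)} - 3\right) + B{\left(5 \right)}\right) + 333\right)^{2} = \left(\left(681 - 27\right) \left(\left(1 \cdot 5 - 3\right) - \left(2 + \frac{25}{5}\right)\right) + 333\right)^{2} = \left(654 \left(\left(5 - 3\right) - 7\right) + 333\right)^{2} = \left(654 \left(2 - 7\right) + 333\right)^{2} = \left(654 \left(-5\right) + 333\right)^{2} = \left(-3270 + 333\right)^{2} = \left(-2937\right)^{2} = 8625969$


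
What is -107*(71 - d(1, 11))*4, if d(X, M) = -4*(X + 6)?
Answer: -42372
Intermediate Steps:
d(X, M) = -24 - 4*X (d(X, M) = -4*(6 + X) = -24 - 4*X)
-107*(71 - d(1, 11))*4 = -107*(71 - (-24 - 4*1))*4 = -107*(71 - (-24 - 4))*4 = -107*(71 - 1*(-28))*4 = -107*(71 + 28)*4 = -107*99*4 = -10593*4 = -42372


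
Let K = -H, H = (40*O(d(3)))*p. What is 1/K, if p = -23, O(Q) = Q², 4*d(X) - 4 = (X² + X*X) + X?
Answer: 2/71875 ≈ 2.7826e-5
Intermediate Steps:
d(X) = 1 + X²/2 + X/4 (d(X) = 1 + ((X² + X*X) + X)/4 = 1 + ((X² + X²) + X)/4 = 1 + (2*X² + X)/4 = 1 + (X + 2*X²)/4 = 1 + (X²/2 + X/4) = 1 + X²/2 + X/4)
H = -71875/2 (H = (40*(1 + (½)*3² + (¼)*3)²)*(-23) = (40*(1 + (½)*9 + ¾)²)*(-23) = (40*(1 + 9/2 + ¾)²)*(-23) = (40*(25/4)²)*(-23) = (40*(625/16))*(-23) = (3125/2)*(-23) = -71875/2 ≈ -35938.)
K = 71875/2 (K = -1*(-71875/2) = 71875/2 ≈ 35938.)
1/K = 1/(71875/2) = 2/71875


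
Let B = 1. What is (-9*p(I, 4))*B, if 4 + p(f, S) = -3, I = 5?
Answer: 63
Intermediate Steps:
p(f, S) = -7 (p(f, S) = -4 - 3 = -7)
(-9*p(I, 4))*B = -9*(-7)*1 = 63*1 = 63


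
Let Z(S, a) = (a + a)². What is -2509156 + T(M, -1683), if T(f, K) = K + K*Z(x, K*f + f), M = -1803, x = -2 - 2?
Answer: -61913811939690151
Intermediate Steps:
x = -4
Z(S, a) = 4*a² (Z(S, a) = (2*a)² = 4*a²)
T(f, K) = K + 4*K*(f + K*f)² (T(f, K) = K + K*(4*(K*f + f)²) = K + K*(4*(f + K*f)²) = K + 4*K*(f + K*f)²)
-2509156 + T(M, -1683) = -2509156 - 1683*(1 + 4*(-1803)²*(1 - 1683)²) = -2509156 - 1683*(1 + 4*3250809*(-1682)²) = -2509156 - 1683*(1 + 4*3250809*2829124) = -2509156 - 1683*(1 + 36787767045264) = -2509156 - 1683*36787767045265 = -2509156 - 61913811937180995 = -61913811939690151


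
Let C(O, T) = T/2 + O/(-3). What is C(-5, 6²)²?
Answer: 3481/9 ≈ 386.78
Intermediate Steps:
C(O, T) = T/2 - O/3 (C(O, T) = T*(½) + O*(-⅓) = T/2 - O/3)
C(-5, 6²)² = ((½)*6² - ⅓*(-5))² = ((½)*36 + 5/3)² = (18 + 5/3)² = (59/3)² = 3481/9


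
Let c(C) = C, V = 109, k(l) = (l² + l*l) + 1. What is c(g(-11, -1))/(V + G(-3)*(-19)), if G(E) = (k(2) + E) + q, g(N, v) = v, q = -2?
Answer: -1/33 ≈ -0.030303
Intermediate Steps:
k(l) = 1 + 2*l² (k(l) = (l² + l²) + 1 = 2*l² + 1 = 1 + 2*l²)
G(E) = 7 + E (G(E) = ((1 + 2*2²) + E) - 2 = ((1 + 2*4) + E) - 2 = ((1 + 8) + E) - 2 = (9 + E) - 2 = 7 + E)
c(g(-11, -1))/(V + G(-3)*(-19)) = -1/(109 + (7 - 3)*(-19)) = -1/(109 + 4*(-19)) = -1/(109 - 76) = -1/33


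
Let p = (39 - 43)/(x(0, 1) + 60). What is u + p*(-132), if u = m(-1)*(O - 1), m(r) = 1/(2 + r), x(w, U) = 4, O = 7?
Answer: 57/4 ≈ 14.250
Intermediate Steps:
u = 6 (u = (7 - 1)/(2 - 1) = 6/1 = 1*6 = 6)
p = -1/16 (p = (39 - 43)/(4 + 60) = -4/64 = -4*1/64 = -1/16 ≈ -0.062500)
u + p*(-132) = 6 - 1/16*(-132) = 6 + 33/4 = 57/4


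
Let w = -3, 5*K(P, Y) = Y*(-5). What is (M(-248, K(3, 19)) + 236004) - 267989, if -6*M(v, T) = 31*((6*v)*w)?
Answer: -55049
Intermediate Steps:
K(P, Y) = -Y (K(P, Y) = (Y*(-5))/5 = (-5*Y)/5 = -Y)
M(v, T) = 93*v (M(v, T) = -31*(6*v)*(-3)/6 = -31*(-18*v)/6 = -(-93)*v = 93*v)
(M(-248, K(3, 19)) + 236004) - 267989 = (93*(-248) + 236004) - 267989 = (-23064 + 236004) - 267989 = 212940 - 267989 = -55049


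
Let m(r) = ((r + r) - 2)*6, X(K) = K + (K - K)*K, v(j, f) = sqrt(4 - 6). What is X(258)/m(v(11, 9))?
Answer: -43/6 - 43*I*sqrt(2)/6 ≈ -7.1667 - 10.135*I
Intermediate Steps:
v(j, f) = I*sqrt(2) (v(j, f) = sqrt(-2) = I*sqrt(2))
X(K) = K (X(K) = K + 0*K = K + 0 = K)
m(r) = -12 + 12*r (m(r) = (2*r - 2)*6 = (-2 + 2*r)*6 = -12 + 12*r)
X(258)/m(v(11, 9)) = 258/(-12 + 12*(I*sqrt(2))) = 258/(-12 + 12*I*sqrt(2))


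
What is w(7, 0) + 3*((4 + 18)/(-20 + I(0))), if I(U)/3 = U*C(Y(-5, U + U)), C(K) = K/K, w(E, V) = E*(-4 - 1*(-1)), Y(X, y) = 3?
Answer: -243/10 ≈ -24.300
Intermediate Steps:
w(E, V) = -3*E (w(E, V) = E*(-4 + 1) = E*(-3) = -3*E)
C(K) = 1
I(U) = 3*U (I(U) = 3*(U*1) = 3*U)
w(7, 0) + 3*((4 + 18)/(-20 + I(0))) = -3*7 + 3*((4 + 18)/(-20 + 3*0)) = -21 + 3*(22/(-20 + 0)) = -21 + 3*(22/(-20)) = -21 + 3*(22*(-1/20)) = -21 + 3*(-11/10) = -21 - 33/10 = -243/10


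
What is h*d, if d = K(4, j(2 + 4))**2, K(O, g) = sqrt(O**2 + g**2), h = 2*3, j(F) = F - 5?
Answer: 102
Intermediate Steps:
j(F) = -5 + F
h = 6
d = 17 (d = (sqrt(4**2 + (-5 + (2 + 4))**2))**2 = (sqrt(16 + (-5 + 6)**2))**2 = (sqrt(16 + 1**2))**2 = (sqrt(16 + 1))**2 = (sqrt(17))**2 = 17)
h*d = 6*17 = 102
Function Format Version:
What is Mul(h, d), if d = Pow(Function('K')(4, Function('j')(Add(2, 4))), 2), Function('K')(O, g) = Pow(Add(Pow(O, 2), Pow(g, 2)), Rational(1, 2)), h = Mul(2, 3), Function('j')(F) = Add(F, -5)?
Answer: 102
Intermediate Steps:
Function('j')(F) = Add(-5, F)
h = 6
d = 17 (d = Pow(Pow(Add(Pow(4, 2), Pow(Add(-5, Add(2, 4)), 2)), Rational(1, 2)), 2) = Pow(Pow(Add(16, Pow(Add(-5, 6), 2)), Rational(1, 2)), 2) = Pow(Pow(Add(16, Pow(1, 2)), Rational(1, 2)), 2) = Pow(Pow(Add(16, 1), Rational(1, 2)), 2) = Pow(Pow(17, Rational(1, 2)), 2) = 17)
Mul(h, d) = Mul(6, 17) = 102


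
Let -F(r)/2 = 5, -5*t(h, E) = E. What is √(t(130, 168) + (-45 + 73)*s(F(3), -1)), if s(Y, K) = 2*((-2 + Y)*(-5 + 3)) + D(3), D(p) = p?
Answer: 2*√8715/5 ≈ 37.342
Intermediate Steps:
t(h, E) = -E/5
F(r) = -10 (F(r) = -2*5 = -10)
s(Y, K) = 11 - 4*Y (s(Y, K) = 2*((-2 + Y)*(-5 + 3)) + 3 = 2*((-2 + Y)*(-2)) + 3 = 2*(4 - 2*Y) + 3 = (8 - 4*Y) + 3 = 11 - 4*Y)
√(t(130, 168) + (-45 + 73)*s(F(3), -1)) = √(-⅕*168 + (-45 + 73)*(11 - 4*(-10))) = √(-168/5 + 28*(11 + 40)) = √(-168/5 + 28*51) = √(-168/5 + 1428) = √(6972/5) = 2*√8715/5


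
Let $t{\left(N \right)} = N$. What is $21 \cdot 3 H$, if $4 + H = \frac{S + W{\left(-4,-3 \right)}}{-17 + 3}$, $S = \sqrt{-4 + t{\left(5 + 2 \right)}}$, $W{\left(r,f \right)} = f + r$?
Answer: $- \frac{441}{2} - \frac{9 \sqrt{3}}{2} \approx -228.29$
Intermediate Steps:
$S = \sqrt{3}$ ($S = \sqrt{-4 + \left(5 + 2\right)} = \sqrt{-4 + 7} = \sqrt{3} \approx 1.732$)
$H = - \frac{7}{2} - \frac{\sqrt{3}}{14}$ ($H = -4 + \frac{\sqrt{3} - 7}{-17 + 3} = -4 + \frac{\sqrt{3} - 7}{-14} = -4 + \left(-7 + \sqrt{3}\right) \left(- \frac{1}{14}\right) = -4 + \left(\frac{1}{2} - \frac{\sqrt{3}}{14}\right) = - \frac{7}{2} - \frac{\sqrt{3}}{14} \approx -3.6237$)
$21 \cdot 3 H = 21 \cdot 3 \left(- \frac{7}{2} - \frac{\sqrt{3}}{14}\right) = 63 \left(- \frac{7}{2} - \frac{\sqrt{3}}{14}\right) = - \frac{441}{2} - \frac{9 \sqrt{3}}{2}$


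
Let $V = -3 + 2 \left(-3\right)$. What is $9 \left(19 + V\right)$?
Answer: $90$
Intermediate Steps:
$V = -9$ ($V = -3 - 6 = -9$)
$9 \left(19 + V\right) = 9 \left(19 - 9\right) = 9 \cdot 10 = 90$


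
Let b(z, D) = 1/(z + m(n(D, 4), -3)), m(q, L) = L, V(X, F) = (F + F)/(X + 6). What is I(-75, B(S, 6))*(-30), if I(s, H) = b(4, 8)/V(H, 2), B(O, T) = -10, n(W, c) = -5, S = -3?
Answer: 30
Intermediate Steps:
V(X, F) = 2*F/(6 + X) (V(X, F) = (2*F)/(6 + X) = 2*F/(6 + X))
b(z, D) = 1/(-3 + z) (b(z, D) = 1/(z - 3) = 1/(-3 + z))
I(s, H) = 3/2 + H/4 (I(s, H) = 1/((-3 + 4)*((2*2/(6 + H)))) = 1/(1*((4/(6 + H)))) = 1*(3/2 + H/4) = 3/2 + H/4)
I(-75, B(S, 6))*(-30) = (3/2 + (¼)*(-10))*(-30) = (3/2 - 5/2)*(-30) = -1*(-30) = 30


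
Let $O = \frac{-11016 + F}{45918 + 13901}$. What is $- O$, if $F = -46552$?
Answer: $\frac{57568}{59819} \approx 0.96237$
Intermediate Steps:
$O = - \frac{57568}{59819}$ ($O = \frac{-11016 - 46552}{45918 + 13901} = - \frac{57568}{59819} \approx -0.96237$)
$- O = \left(-1\right) \left(- \frac{57568}{59819}\right) = \frac{57568}{59819}$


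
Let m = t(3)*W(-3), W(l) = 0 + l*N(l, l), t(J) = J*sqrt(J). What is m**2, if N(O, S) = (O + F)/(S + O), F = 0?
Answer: 243/4 ≈ 60.750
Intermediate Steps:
t(J) = J**(3/2)
N(O, S) = O/(O + S) (N(O, S) = (O + 0)/(S + O) = O/(O + S))
W(l) = l/2 (W(l) = 0 + l*(l/(l + l)) = 0 + l*(l/((2*l))) = 0 + l*(l*(1/(2*l))) = 0 + l*(1/2) = 0 + l/2 = l/2)
m = -9*sqrt(3)/2 (m = 3**(3/2)*((1/2)*(-3)) = (3*sqrt(3))*(-3/2) = -9*sqrt(3)/2 ≈ -7.7942)
m**2 = (-9*sqrt(3)/2)**2 = 243/4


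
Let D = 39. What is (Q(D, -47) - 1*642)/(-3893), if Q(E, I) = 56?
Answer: 586/3893 ≈ 0.15053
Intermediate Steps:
(Q(D, -47) - 1*642)/(-3893) = (56 - 1*642)/(-3893) = (56 - 642)*(-1/3893) = -586*(-1/3893) = 586/3893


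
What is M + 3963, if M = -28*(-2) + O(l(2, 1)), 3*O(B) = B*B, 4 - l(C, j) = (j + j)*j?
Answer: 12061/3 ≈ 4020.3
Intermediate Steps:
l(C, j) = 4 - 2*j² (l(C, j) = 4 - (j + j)*j = 4 - 2*j*j = 4 - 2*j²)
O(B) = B²/3 (O(B) = (B*B)/3 = B²/3)
M = 172/3 (M = -28*(-2) + (4 - 2*1²)²/3 = 56 + (4 - 2*1)²/3 = 56 + (4 - 2)²/3 = 56 + (⅓)*2² = 56 + (⅓)*4 = 56 + 4/3 = 172/3 ≈ 57.333)
M + 3963 = 172/3 + 3963 = 12061/3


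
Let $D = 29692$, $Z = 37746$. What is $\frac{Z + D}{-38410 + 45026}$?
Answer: $\frac{33719}{3308} \approx 10.193$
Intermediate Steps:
$\frac{Z + D}{-38410 + 45026} = \frac{37746 + 29692}{-38410 + 45026} = \frac{67438}{6616} = 67438 \cdot \frac{1}{6616} = \frac{33719}{3308}$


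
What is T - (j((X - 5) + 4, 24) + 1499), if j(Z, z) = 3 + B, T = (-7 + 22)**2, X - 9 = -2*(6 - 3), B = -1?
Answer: -1276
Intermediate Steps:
X = 3 (X = 9 - 2*(6 - 3) = 9 - 2*3 = 9 - 6 = 3)
T = 225 (T = 15**2 = 225)
j(Z, z) = 2 (j(Z, z) = 3 - 1 = 2)
T - (j((X - 5) + 4, 24) + 1499) = 225 - (2 + 1499) = 225 - 1*1501 = 225 - 1501 = -1276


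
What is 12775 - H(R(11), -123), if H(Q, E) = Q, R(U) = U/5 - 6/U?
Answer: 702534/55 ≈ 12773.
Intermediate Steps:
R(U) = -6/U + U/5 (R(U) = U*(1/5) - 6/U = U/5 - 6/U = -6/U + U/5)
12775 - H(R(11), -123) = 12775 - (-6/11 + (1/5)*11) = 12775 - (-6*1/11 + 11/5) = 12775 - (-6/11 + 11/5) = 12775 - 1*91/55 = 12775 - 91/55 = 702534/55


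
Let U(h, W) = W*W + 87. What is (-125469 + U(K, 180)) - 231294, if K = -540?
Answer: -324276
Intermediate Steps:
U(h, W) = 87 + W² (U(h, W) = W² + 87 = 87 + W²)
(-125469 + U(K, 180)) - 231294 = (-125469 + (87 + 180²)) - 231294 = (-125469 + (87 + 32400)) - 231294 = (-125469 + 32487) - 231294 = -92982 - 231294 = -324276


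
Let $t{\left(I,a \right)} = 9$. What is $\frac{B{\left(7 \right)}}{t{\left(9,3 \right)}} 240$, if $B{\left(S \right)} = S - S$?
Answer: $0$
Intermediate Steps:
$B{\left(S \right)} = 0$
$\frac{B{\left(7 \right)}}{t{\left(9,3 \right)}} 240 = \frac{0}{9} \cdot 240 = 0 \cdot \frac{1}{9} \cdot 240 = 0 \cdot 240 = 0$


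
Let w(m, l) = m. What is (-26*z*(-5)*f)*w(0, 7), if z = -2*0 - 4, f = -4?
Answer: 0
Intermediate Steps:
z = -4 (z = 0 - 4 = -4)
(-26*z*(-5)*f)*w(0, 7) = -26*(-4*(-5))*(-4)*0 = -520*(-4)*0 = -26*(-80)*0 = 2080*0 = 0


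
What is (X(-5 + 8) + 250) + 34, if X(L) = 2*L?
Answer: 290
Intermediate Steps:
(X(-5 + 8) + 250) + 34 = (2*(-5 + 8) + 250) + 34 = (2*3 + 250) + 34 = (6 + 250) + 34 = 256 + 34 = 290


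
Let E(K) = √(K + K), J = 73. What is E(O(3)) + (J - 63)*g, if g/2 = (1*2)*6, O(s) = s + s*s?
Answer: 240 + 2*√6 ≈ 244.90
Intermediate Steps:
O(s) = s + s²
g = 24 (g = 2*((1*2)*6) = 2*(2*6) = 2*12 = 24)
E(K) = √2*√K (E(K) = √(2*K) = √2*√K)
E(O(3)) + (J - 63)*g = √2*√(3*(1 + 3)) + (73 - 63)*24 = √2*√(3*4) + 10*24 = √2*√12 + 240 = √2*(2*√3) + 240 = 2*√6 + 240 = 240 + 2*√6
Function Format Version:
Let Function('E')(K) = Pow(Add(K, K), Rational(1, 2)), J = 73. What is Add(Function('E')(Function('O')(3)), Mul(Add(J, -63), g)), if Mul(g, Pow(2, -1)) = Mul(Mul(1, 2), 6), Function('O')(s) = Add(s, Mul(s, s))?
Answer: Add(240, Mul(2, Pow(6, Rational(1, 2)))) ≈ 244.90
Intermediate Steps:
Function('O')(s) = Add(s, Pow(s, 2))
g = 24 (g = Mul(2, Mul(Mul(1, 2), 6)) = Mul(2, Mul(2, 6)) = Mul(2, 12) = 24)
Function('E')(K) = Mul(Pow(2, Rational(1, 2)), Pow(K, Rational(1, 2))) (Function('E')(K) = Pow(Mul(2, K), Rational(1, 2)) = Mul(Pow(2, Rational(1, 2)), Pow(K, Rational(1, 2))))
Add(Function('E')(Function('O')(3)), Mul(Add(J, -63), g)) = Add(Mul(Pow(2, Rational(1, 2)), Pow(Mul(3, Add(1, 3)), Rational(1, 2))), Mul(Add(73, -63), 24)) = Add(Mul(Pow(2, Rational(1, 2)), Pow(Mul(3, 4), Rational(1, 2))), Mul(10, 24)) = Add(Mul(Pow(2, Rational(1, 2)), Pow(12, Rational(1, 2))), 240) = Add(Mul(Pow(2, Rational(1, 2)), Mul(2, Pow(3, Rational(1, 2)))), 240) = Add(Mul(2, Pow(6, Rational(1, 2))), 240) = Add(240, Mul(2, Pow(6, Rational(1, 2))))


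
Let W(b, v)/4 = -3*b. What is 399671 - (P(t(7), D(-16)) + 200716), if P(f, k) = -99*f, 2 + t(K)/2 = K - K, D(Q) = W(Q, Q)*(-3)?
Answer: 198559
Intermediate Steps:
W(b, v) = -12*b (W(b, v) = 4*(-3*b) = -12*b)
D(Q) = 36*Q (D(Q) = -12*Q*(-3) = 36*Q)
t(K) = -4 (t(K) = -4 + 2*(K - K) = -4 + 2*0 = -4 + 0 = -4)
399671 - (P(t(7), D(-16)) + 200716) = 399671 - (-99*(-4) + 200716) = 399671 - (396 + 200716) = 399671 - 1*201112 = 399671 - 201112 = 198559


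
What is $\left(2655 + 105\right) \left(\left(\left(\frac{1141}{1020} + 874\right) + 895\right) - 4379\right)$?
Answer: $- \frac{122408714}{17} \approx -7.2005 \cdot 10^{6}$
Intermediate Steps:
$\left(2655 + 105\right) \left(\left(\left(\frac{1141}{1020} + 874\right) + 895\right) - 4379\right) = 2760 \left(\left(\left(1141 \cdot \frac{1}{1020} + 874\right) + 895\right) - 4379\right) = 2760 \left(\left(\left(\frac{1141}{1020} + 874\right) + 895\right) - 4379\right) = 2760 \left(\left(\frac{892621}{1020} + 895\right) - 4379\right) = 2760 \left(\frac{1805521}{1020} - 4379\right) = 2760 \left(- \frac{2661059}{1020}\right) = - \frac{122408714}{17}$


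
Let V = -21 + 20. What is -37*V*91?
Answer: 3367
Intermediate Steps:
V = -1
-37*V*91 = -37*(-1)*91 = 37*91 = 3367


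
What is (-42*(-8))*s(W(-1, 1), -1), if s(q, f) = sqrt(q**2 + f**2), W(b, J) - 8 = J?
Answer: 336*sqrt(82) ≈ 3042.6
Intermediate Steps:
W(b, J) = 8 + J
s(q, f) = sqrt(f**2 + q**2)
(-42*(-8))*s(W(-1, 1), -1) = (-42*(-8))*sqrt((-1)**2 + (8 + 1)**2) = 336*sqrt(1 + 9**2) = 336*sqrt(1 + 81) = 336*sqrt(82)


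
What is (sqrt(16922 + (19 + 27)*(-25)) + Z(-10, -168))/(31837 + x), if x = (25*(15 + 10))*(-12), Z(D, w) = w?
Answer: -168/24337 + 2*sqrt(3943)/24337 ≈ -0.0017428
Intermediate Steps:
x = -7500 (x = (25*25)*(-12) = 625*(-12) = -7500)
(sqrt(16922 + (19 + 27)*(-25)) + Z(-10, -168))/(31837 + x) = (sqrt(16922 + (19 + 27)*(-25)) - 168)/(31837 - 7500) = (sqrt(16922 + 46*(-25)) - 168)/24337 = (sqrt(16922 - 1150) - 168)*(1/24337) = (sqrt(15772) - 168)*(1/24337) = (2*sqrt(3943) - 168)*(1/24337) = (-168 + 2*sqrt(3943))*(1/24337) = -168/24337 + 2*sqrt(3943)/24337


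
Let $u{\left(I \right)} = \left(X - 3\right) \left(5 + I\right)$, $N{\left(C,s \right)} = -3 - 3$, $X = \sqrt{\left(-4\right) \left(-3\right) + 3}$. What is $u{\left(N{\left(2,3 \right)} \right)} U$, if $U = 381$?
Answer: $1143 - 381 \sqrt{15} \approx -332.61$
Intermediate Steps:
$X = \sqrt{15}$ ($X = \sqrt{12 + 3} = \sqrt{15} \approx 3.873$)
$N{\left(C,s \right)} = -6$ ($N{\left(C,s \right)} = -3 - 3 = -6$)
$u{\left(I \right)} = \left(-3 + \sqrt{15}\right) \left(5 + I\right)$ ($u{\left(I \right)} = \left(\sqrt{15} - 3\right) \left(5 + I\right) = \left(-3 + \sqrt{15}\right) \left(5 + I\right)$)
$u{\left(N{\left(2,3 \right)} \right)} U = \left(-15 - -18 + 5 \sqrt{15} - 6 \sqrt{15}\right) 381 = \left(-15 + 18 + 5 \sqrt{15} - 6 \sqrt{15}\right) 381 = \left(3 - \sqrt{15}\right) 381 = 1143 - 381 \sqrt{15}$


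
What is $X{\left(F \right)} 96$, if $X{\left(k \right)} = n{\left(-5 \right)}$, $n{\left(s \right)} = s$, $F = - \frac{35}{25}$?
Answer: $-480$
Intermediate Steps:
$F = - \frac{7}{5}$ ($F = \left(-35\right) \frac{1}{25} = - \frac{7}{5} \approx -1.4$)
$X{\left(k \right)} = -5$
$X{\left(F \right)} 96 = \left(-5\right) 96 = -480$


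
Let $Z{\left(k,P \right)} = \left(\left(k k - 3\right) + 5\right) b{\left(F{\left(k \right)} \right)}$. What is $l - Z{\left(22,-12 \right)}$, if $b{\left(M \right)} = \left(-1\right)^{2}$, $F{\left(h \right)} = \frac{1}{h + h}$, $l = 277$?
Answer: $-209$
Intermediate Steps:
$F{\left(h \right)} = \frac{1}{2 h}$
$b{\left(M \right)} = 1$
$Z{\left(k,P \right)} = 2 + k^{2}$ ($Z{\left(k,P \right)} = \left(\left(k k - 3\right) + 5\right) 1 = \left(\left(k^{2} - 3\right) + 5\right) 1 = \left(\left(-3 + k^{2}\right) + 5\right) 1 = \left(2 + k^{2}\right) 1 = 2 + k^{2}$)
$l - Z{\left(22,-12 \right)} = 277 - \left(2 + 22^{2}\right) = 277 - \left(2 + 484\right) = 277 - 486 = -209$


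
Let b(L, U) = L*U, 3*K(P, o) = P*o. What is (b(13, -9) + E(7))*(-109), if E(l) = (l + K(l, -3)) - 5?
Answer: 13298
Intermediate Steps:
K(P, o) = P*o/3 (K(P, o) = (P*o)/3 = P*o/3)
E(l) = -5 (E(l) = (l + (1/3)*l*(-3)) - 5 = (l - l) - 5 = 0 - 5 = -5)
(b(13, -9) + E(7))*(-109) = (13*(-9) - 5)*(-109) = (-117 - 5)*(-109) = -122*(-109) = 13298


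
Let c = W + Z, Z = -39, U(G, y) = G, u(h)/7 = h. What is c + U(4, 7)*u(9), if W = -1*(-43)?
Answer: 256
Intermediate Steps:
W = 43
u(h) = 7*h
c = 4 (c = 43 - 39 = 4)
c + U(4, 7)*u(9) = 4 + 4*(7*9) = 4 + 4*63 = 4 + 252 = 256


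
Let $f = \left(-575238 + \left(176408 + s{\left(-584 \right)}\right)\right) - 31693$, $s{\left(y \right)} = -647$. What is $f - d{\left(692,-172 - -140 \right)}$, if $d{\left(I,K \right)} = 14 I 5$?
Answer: $-479610$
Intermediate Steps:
$d{\left(I,K \right)} = 70 I$
$f = -431170$ ($f = \left(-575238 + \left(176408 - 647\right)\right) - 31693 = \left(-575238 + 175761\right) - 31693 = -399477 - 31693 = -431170$)
$f - d{\left(692,-172 - -140 \right)} = -431170 - 70 \cdot 692 = -431170 - 48440 = -479610$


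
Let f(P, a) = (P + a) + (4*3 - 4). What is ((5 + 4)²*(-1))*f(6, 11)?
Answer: -2025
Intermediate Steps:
f(P, a) = 8 + P + a (f(P, a) = (P + a) + (12 - 4) = (P + a) + 8 = 8 + P + a)
((5 + 4)²*(-1))*f(6, 11) = ((5 + 4)²*(-1))*(8 + 6 + 11) = (9²*(-1))*25 = (81*(-1))*25 = -81*25 = -2025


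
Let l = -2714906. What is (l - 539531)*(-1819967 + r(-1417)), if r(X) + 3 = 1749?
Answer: 5917285696577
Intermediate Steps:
r(X) = 1746 (r(X) = -3 + 1749 = 1746)
(l - 539531)*(-1819967 + r(-1417)) = (-2714906 - 539531)*(-1819967 + 1746) = -3254437*(-1818221) = 5917285696577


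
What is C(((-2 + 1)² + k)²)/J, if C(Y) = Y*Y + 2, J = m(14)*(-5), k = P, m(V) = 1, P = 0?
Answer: -⅗ ≈ -0.60000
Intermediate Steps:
k = 0
J = -5 (J = 1*(-5) = -5)
C(Y) = 2 + Y² (C(Y) = Y² + 2 = 2 + Y²)
C(((-2 + 1)² + k)²)/J = (2 + (((-2 + 1)² + 0)²)²)/(-5) = (2 + (((-1)² + 0)²)²)*(-⅕) = (2 + ((1 + 0)²)²)*(-⅕) = (2 + (1²)²)*(-⅕) = (2 + 1²)*(-⅕) = (2 + 1)*(-⅕) = 3*(-⅕) = -⅗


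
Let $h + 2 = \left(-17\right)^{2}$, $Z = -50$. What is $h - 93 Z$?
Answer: $4937$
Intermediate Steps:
$h = 287$ ($h = -2 + \left(-17\right)^{2} = -2 + 289 = 287$)
$h - 93 Z = 287 - -4650 = 287 + 4650 = 4937$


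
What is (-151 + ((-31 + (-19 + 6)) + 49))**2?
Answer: 21316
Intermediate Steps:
(-151 + ((-31 + (-19 + 6)) + 49))**2 = (-151 + ((-31 - 13) + 49))**2 = (-151 + (-44 + 49))**2 = (-151 + 5)**2 = (-146)**2 = 21316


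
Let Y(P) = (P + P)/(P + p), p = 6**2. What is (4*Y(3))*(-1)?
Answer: -8/13 ≈ -0.61539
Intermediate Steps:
p = 36
Y(P) = 2*P/(36 + P) (Y(P) = (P + P)/(P + 36) = (2*P)/(36 + P) = 2*P/(36 + P))
(4*Y(3))*(-1) = (4*(2*3/(36 + 3)))*(-1) = (4*(2*3/39))*(-1) = (4*(2*3*(1/39)))*(-1) = (4*(2/13))*(-1) = (8/13)*(-1) = -8/13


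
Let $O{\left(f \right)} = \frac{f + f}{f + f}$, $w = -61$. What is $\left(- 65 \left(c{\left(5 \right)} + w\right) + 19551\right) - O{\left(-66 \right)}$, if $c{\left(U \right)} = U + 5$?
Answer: $22865$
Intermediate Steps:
$c{\left(U \right)} = 5 + U$
$O{\left(f \right)} = 1$ ($O{\left(f \right)} = \frac{2 f}{2 f} = 2 f \frac{1}{2 f} = 1$)
$\left(- 65 \left(c{\left(5 \right)} + w\right) + 19551\right) - O{\left(-66 \right)} = \left(- 65 \left(\left(5 + 5\right) - 61\right) + 19551\right) - 1 = \left(- 65 \left(10 - 61\right) + 19551\right) - 1 = \left(\left(-65\right) \left(-51\right) + 19551\right) - 1 = \left(3315 + 19551\right) - 1 = 22866 - 1 = 22865$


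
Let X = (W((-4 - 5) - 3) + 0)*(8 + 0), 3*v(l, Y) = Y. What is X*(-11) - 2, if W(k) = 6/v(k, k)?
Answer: 130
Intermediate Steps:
v(l, Y) = Y/3
W(k) = 18/k (W(k) = 6/((k/3)) = 6*(3/k) = 18/k)
X = -12 (X = (18/((-4 - 5) - 3) + 0)*(8 + 0) = (18/(-9 - 3) + 0)*8 = (18/(-12) + 0)*8 = (18*(-1/12) + 0)*8 = (-3/2 + 0)*8 = -3/2*8 = -12)
X*(-11) - 2 = -12*(-11) - 2 = 132 - 2 = 130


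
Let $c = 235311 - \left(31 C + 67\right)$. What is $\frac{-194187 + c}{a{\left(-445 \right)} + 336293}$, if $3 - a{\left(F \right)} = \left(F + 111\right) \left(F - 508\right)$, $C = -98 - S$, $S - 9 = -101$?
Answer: $\frac{41243}{17994} \approx 2.292$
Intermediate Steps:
$S = -92$ ($S = 9 - 101 = -92$)
$C = -6$ ($C = -98 - -92 = -98 + 92 = -6$)
$a{\left(F \right)} = 3 - \left(-508 + F\right) \left(111 + F\right)$ ($a{\left(F \right)} = 3 - \left(F + 111\right) \left(F - 508\right) = 3 - \left(111 + F\right) \left(-508 + F\right) = 3 - \left(-508 + F\right) \left(111 + F\right)$)
$c = 235430$ ($c = 235311 - \left(31 \left(-6\right) + 67\right) = 235311 - \left(-186 + 67\right) = 235311 - -119 = 235311 + 119 = 235430$)
$\frac{-194187 + c}{a{\left(-445 \right)} + 336293} = \frac{-194187 + 235430}{\left(56391 - \left(-445\right)^{2} + 397 \left(-445\right)\right) + 336293} = \frac{41243}{\left(56391 - 198025 - 176665\right) + 336293} = \frac{41243}{-318299 + 336293} = \frac{41243}{17994}$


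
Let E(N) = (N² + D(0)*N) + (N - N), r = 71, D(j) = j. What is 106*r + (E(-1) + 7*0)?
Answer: 7527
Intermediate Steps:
E(N) = N² (E(N) = (N² + 0*N) + (N - N) = (N² + 0) + 0 = N² + 0 = N²)
106*r + (E(-1) + 7*0) = 106*71 + ((-1)² + 7*0) = 7526 + (1 + 0) = 7526 + 1 = 7527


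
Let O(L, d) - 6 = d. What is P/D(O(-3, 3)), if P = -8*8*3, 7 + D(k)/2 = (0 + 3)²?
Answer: -48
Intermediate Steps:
O(L, d) = 6 + d
D(k) = 4 (D(k) = -14 + 2*(0 + 3)² = -14 + 2*3² = -14 + 2*9 = -14 + 18 = 4)
P = -192 (P = -64*3 = -192)
P/D(O(-3, 3)) = -192/4 = -192*¼ = -48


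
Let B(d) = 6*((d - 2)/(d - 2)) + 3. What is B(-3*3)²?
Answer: 81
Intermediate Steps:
B(d) = 9 (B(d) = 6*((-2 + d)/(-2 + d)) + 3 = 6*1 + 3 = 6 + 3 = 9)
B(-3*3)² = 9² = 81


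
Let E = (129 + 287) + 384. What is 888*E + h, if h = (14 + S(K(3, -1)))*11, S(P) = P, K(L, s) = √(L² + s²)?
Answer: 710554 + 11*√10 ≈ 7.1059e+5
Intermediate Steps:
E = 800 (E = 416 + 384 = 800)
h = 154 + 11*√10 (h = (14 + √(3² + (-1)²))*11 = (14 + √(9 + 1))*11 = (14 + √10)*11 = 154 + 11*√10 ≈ 188.79)
888*E + h = 888*800 + (154 + 11*√10) = 710400 + (154 + 11*√10) = 710554 + 11*√10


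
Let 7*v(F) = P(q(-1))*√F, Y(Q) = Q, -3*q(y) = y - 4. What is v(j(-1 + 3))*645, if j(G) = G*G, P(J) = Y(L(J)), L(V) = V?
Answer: 2150/7 ≈ 307.14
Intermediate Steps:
q(y) = 4/3 - y/3 (q(y) = -(y - 4)/3 = -(-4 + y)/3 = 4/3 - y/3)
P(J) = J
j(G) = G²
v(F) = 5*√F/21 (v(F) = ((4/3 - ⅓*(-1))*√F)/7 = ((4/3 + ⅓)*√F)/7 = (5*√F/3)/7 = 5*√F/21)
v(j(-1 + 3))*645 = (5*√((-1 + 3)²)/21)*645 = (5*√(2²)/21)*645 = (5*√4/21)*645 = ((5/21)*2)*645 = (10/21)*645 = 2150/7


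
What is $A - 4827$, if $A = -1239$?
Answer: $-6066$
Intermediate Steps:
$A - 4827 = -1239 - 4827 = -6066$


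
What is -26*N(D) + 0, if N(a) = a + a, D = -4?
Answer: 208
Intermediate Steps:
N(a) = 2*a
-26*N(D) + 0 = -52*(-4) + 0 = -26*(-8) + 0 = 208 + 0 = 208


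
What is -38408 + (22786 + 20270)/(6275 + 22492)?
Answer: -368279960/9589 ≈ -38407.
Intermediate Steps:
-38408 + (22786 + 20270)/(6275 + 22492) = -38408 + 43056/28767 = -38408 + 43056*(1/28767) = -38408 + 14352/9589 = -368279960/9589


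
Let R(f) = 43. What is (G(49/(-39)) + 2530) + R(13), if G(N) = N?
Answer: 100298/39 ≈ 2571.7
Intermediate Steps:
(G(49/(-39)) + 2530) + R(13) = (49/(-39) + 2530) + 43 = (49*(-1/39) + 2530) + 43 = (-49/39 + 2530) + 43 = 98621/39 + 43 = 100298/39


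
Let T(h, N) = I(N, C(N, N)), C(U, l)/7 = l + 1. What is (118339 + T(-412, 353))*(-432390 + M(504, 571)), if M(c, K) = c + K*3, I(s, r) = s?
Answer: -51058093716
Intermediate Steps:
C(U, l) = 7 + 7*l (C(U, l) = 7*(l + 1) = 7*(1 + l) = 7 + 7*l)
T(h, N) = N
M(c, K) = c + 3*K
(118339 + T(-412, 353))*(-432390 + M(504, 571)) = (118339 + 353)*(-432390 + (504 + 3*571)) = 118692*(-432390 + (504 + 1713)) = 118692*(-432390 + 2217) = 118692*(-430173) = -51058093716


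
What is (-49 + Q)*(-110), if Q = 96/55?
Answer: 5198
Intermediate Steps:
Q = 96/55 (Q = 96*(1/55) = 96/55 ≈ 1.7455)
(-49 + Q)*(-110) = (-49 + 96/55)*(-110) = -2599/55*(-110) = 5198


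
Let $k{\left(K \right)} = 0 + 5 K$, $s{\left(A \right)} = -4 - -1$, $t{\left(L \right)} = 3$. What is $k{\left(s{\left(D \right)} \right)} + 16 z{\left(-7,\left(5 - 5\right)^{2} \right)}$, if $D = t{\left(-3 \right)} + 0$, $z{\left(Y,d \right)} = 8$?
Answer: $113$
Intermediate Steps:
$D = 3$ ($D = 3 + 0 = 3$)
$s{\left(A \right)} = -3$ ($s{\left(A \right)} = -4 + 1 = -3$)
$k{\left(K \right)} = 5 K$
$k{\left(s{\left(D \right)} \right)} + 16 z{\left(-7,\left(5 - 5\right)^{2} \right)} = 5 \left(-3\right) + 16 \cdot 8 = -15 + 128 = 113$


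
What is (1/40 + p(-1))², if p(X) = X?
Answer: 1521/1600 ≈ 0.95062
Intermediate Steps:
(1/40 + p(-1))² = (1/40 - 1)² = (-39/40)² = 1521/1600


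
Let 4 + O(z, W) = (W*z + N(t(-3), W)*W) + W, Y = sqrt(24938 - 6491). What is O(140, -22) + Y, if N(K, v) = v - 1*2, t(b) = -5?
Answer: -2578 + sqrt(18447) ≈ -2442.2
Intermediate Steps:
Y = sqrt(18447) ≈ 135.82
N(K, v) = -2 + v (N(K, v) = v - 2 = -2 + v)
O(z, W) = -4 + W + W*z + W*(-2 + W) (O(z, W) = -4 + ((W*z + (-2 + W)*W) + W) = -4 + ((W*z + W*(-2 + W)) + W) = -4 + (W + W*z + W*(-2 + W)) = -4 + W + W*z + W*(-2 + W))
O(140, -22) + Y = (-4 + (-22)**2 - 1*(-22) - 22*140) + sqrt(18447) = (-4 + 484 + 22 - 3080) + sqrt(18447) = -2578 + sqrt(18447)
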